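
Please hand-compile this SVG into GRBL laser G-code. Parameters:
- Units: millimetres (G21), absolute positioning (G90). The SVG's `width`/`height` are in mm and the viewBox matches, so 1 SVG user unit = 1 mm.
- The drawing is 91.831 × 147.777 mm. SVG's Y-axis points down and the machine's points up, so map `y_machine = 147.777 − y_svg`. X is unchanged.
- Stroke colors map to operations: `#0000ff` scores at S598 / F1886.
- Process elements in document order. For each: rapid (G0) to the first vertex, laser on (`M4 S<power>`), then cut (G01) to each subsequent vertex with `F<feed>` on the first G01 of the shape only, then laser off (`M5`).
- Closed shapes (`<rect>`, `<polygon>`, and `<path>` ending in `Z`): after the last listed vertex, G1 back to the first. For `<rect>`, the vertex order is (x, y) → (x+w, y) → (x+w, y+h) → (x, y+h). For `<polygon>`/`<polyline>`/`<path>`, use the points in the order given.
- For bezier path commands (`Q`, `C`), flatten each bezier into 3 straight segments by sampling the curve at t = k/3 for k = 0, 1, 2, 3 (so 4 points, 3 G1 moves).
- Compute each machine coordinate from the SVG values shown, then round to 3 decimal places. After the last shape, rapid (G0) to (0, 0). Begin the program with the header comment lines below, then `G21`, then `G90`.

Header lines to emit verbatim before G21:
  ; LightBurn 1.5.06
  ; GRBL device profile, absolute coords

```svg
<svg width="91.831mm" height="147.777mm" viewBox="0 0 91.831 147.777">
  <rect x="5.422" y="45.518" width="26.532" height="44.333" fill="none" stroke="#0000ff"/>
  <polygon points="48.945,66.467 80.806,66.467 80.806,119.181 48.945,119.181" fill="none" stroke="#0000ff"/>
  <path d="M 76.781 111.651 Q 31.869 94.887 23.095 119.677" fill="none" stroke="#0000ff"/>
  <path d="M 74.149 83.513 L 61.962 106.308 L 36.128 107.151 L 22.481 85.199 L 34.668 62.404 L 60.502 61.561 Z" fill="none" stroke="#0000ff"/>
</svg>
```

1 u = 1 mm; y_m = 147.777 − y.

[1] `<rect>` rectangle, #0000ff→score S598 F1886: (5.422,102.259) → (31.954,102.259) → (31.954,57.926) → (5.422,57.926) → (5.422,102.259) (closed)

[2] `<polygon>` rectangle, #0000ff→score S598 F1886: (48.945,81.310) → (80.806,81.310) → (80.806,28.596) → (48.945,28.596) → (48.945,81.310) (closed)

[3] `<path>` quadratic bezier, #0000ff→score S598 F1886: (76.781,36.126) → (50.855,42.685) → (32.960,40.010) → (23.095,28.100)

[4] `<path>` regular polygon, #0000ff→score S598 F1886: (74.149,64.264) → (61.962,41.469) → (36.128,40.626) → (22.481,62.578) → (34.668,85.373) → (60.502,86.216) → (74.149,64.264) (closed)

; LightBurn 1.5.06
; GRBL device profile, absolute coords
G21
G90
G0 X5.422 Y102.259
M4 S598
G01 X31.954 Y102.259 F1886
G01 X31.954 Y57.926
G01 X5.422 Y57.926
G01 X5.422 Y102.259
M5
G0 X48.945 Y81.310
M4 S598
G01 X80.806 Y81.310 F1886
G01 X80.806 Y28.596
G01 X48.945 Y28.596
G01 X48.945 Y81.310
M5
G0 X76.781 Y36.126
M4 S598
G01 X50.855 Y42.685 F1886
G01 X32.960 Y40.010
G01 X23.095 Y28.100
M5
G0 X74.149 Y64.264
M4 S598
G01 X61.962 Y41.469 F1886
G01 X36.128 Y40.626
G01 X22.481 Y62.578
G01 X34.668 Y85.373
G01 X60.502 Y86.216
G01 X74.149 Y64.264
M5
G0 X0.000 Y0.000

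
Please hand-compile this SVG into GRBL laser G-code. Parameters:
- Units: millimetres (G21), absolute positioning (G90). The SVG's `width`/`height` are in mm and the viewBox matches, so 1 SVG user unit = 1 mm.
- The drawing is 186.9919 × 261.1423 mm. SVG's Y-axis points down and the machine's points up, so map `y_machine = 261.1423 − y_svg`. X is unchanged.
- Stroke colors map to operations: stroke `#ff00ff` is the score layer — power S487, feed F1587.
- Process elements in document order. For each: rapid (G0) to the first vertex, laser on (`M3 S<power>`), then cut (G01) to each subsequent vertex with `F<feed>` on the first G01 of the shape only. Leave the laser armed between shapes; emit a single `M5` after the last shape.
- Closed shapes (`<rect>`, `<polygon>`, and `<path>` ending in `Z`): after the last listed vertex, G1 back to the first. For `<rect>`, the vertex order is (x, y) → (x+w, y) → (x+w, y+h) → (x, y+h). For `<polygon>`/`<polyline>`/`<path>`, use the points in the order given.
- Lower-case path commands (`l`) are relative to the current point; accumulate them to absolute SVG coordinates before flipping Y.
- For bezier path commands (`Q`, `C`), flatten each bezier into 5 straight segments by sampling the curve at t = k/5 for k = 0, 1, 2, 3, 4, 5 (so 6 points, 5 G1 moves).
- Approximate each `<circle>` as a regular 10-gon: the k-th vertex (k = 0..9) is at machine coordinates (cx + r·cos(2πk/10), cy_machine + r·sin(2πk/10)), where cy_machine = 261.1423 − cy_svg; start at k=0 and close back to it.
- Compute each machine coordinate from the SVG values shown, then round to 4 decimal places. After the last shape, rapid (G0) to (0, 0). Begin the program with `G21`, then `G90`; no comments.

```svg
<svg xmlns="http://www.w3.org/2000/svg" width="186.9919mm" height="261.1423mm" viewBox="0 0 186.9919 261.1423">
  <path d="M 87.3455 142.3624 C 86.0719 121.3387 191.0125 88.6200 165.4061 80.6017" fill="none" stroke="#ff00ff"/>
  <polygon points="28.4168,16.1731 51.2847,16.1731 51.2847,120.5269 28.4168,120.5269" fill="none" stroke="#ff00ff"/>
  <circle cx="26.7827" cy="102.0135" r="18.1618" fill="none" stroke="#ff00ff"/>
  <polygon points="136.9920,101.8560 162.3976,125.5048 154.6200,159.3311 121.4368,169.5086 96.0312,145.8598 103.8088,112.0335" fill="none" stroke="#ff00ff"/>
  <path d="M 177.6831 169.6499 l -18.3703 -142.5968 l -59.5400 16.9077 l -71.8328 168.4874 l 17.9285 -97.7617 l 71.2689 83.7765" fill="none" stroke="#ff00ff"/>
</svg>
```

G21
G90
G0 X87.3455 Y118.7799
M3 S487
G01 X97.4330 Y132.5064 F1587
G01 X121.6473 Y147.2926
G01 X148.6239 Y161.3918
G01 X166.9984 Y173.0567
G01 X165.4061 Y180.5406
G0 X28.4168 Y244.9692
M3 S487
G01 X51.2847 Y244.9692 F1587
G01 X51.2847 Y140.6154
G01 X28.4168 Y140.6154
G01 X28.4168 Y244.9692
G0 X44.9445 Y159.1288
M3 S487
G01 X41.4759 Y169.8040 F1587
G01 X32.3950 Y176.4017
G01 X21.1704 Y176.4017
G01 X12.0895 Y169.8040
G01 X8.6209 Y159.1288
G01 X12.0895 Y148.4536
G01 X21.1704 Y141.8559
G01 X32.3950 Y141.8559
G01 X41.4759 Y148.4536
G01 X44.9445 Y159.1288
G0 X136.9920 Y159.2863
M3 S487
G01 X162.3976 Y135.6375 F1587
G01 X154.6200 Y101.8112
G01 X121.4368 Y91.6337
G01 X96.0312 Y115.2825
G01 X103.8088 Y149.1088
G01 X136.9920 Y159.2863
G0 X177.6831 Y91.4924
M3 S487
G01 X159.3128 Y234.0892 F1587
G01 X99.7728 Y217.1815
G01 X27.9400 Y48.6941
G01 X45.8685 Y146.4558
G01 X117.1374 Y62.6793
M5
G0 X0.0000 Y0.0000

Since the viewBox matches the mm dimensions, user units are millimetres directly. The only transform is the Y-flip y_m = 261.1423 − y_svg.

Shape 1 is a cubic bezier drawn with `<path>`. Its stroke #ff00ff means score at S487, F1587. After flipping Y the toolpath is (87.3455,118.7799) → (97.4330,132.5064) → (121.6473,147.2926) → (148.6239,161.3918) → (166.9984,173.0567) → (165.4061,180.5406).

Shape 2 is a rectangle drawn with `<polygon>`. Its stroke #ff00ff means score at S487, F1587. After flipping Y the toolpath is (28.4168,244.9692) → (51.2847,244.9692) → (51.2847,140.6154) → (28.4168,140.6154) → (28.4168,244.9692), returning to the start.

Shape 3 is a circle drawn with `<circle>`. Its stroke #ff00ff means score at S487, F1587. After flipping Y the toolpath is (44.9445,159.1288) → (41.4759,169.8040) → (32.3950,176.4017) → (21.1704,176.4017) → (12.0895,169.8040) → (8.6209,159.1288) → (12.0895,148.4536) → (21.1704,141.8559) → (32.3950,141.8559) → (41.4759,148.4536) → (44.9445,159.1288), returning to the start.

Shape 4 is a regular polygon drawn with `<polygon>`. Its stroke #ff00ff means score at S487, F1587. After flipping Y the toolpath is (136.9920,159.2863) → (162.3976,135.6375) → (154.6200,101.8112) → (121.4368,91.6337) → (96.0312,115.2825) → (103.8088,149.1088) → (136.9920,159.2863), returning to the start.

Shape 5 is a open polyline drawn with `<path>`. Its stroke #ff00ff means score at S487, F1587. After flipping Y the toolpath is (177.6831,91.4924) → (159.3128,234.0892) → (99.7728,217.1815) → (27.9400,48.6941) → (45.8685,146.4558) → (117.1374,62.6793).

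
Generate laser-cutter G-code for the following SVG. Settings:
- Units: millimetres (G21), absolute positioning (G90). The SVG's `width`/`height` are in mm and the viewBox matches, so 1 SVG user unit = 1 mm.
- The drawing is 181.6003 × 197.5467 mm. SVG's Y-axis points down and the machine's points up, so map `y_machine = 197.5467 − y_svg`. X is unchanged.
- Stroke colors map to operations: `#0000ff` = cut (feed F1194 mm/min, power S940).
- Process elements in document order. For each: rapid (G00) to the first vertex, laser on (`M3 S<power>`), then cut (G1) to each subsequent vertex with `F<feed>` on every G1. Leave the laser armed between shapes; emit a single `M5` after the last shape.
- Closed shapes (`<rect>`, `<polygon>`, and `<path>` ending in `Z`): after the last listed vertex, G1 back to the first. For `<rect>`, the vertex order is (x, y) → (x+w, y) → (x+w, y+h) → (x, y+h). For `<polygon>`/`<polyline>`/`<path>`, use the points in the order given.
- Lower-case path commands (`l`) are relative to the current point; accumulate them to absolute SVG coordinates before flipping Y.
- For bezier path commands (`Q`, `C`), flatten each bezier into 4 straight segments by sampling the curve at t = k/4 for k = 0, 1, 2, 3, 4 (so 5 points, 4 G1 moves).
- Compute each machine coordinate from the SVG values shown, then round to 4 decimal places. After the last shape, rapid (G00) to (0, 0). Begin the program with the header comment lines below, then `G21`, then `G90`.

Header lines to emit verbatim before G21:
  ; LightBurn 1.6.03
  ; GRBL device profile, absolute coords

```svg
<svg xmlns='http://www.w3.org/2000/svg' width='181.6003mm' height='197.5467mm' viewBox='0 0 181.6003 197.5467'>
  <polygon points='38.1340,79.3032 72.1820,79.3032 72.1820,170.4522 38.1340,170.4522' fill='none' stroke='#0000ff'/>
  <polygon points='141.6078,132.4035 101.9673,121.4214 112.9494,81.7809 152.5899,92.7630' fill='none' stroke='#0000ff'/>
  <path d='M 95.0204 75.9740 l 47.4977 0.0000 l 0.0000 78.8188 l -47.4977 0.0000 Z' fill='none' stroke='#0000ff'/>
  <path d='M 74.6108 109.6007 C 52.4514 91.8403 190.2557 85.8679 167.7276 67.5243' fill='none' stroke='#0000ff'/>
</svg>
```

Since the viewBox matches the mm dimensions, user units are millimetres directly. The only transform is the Y-flip y_m = 197.5467 − y_svg.

Shape 1 is a rectangle drawn with `<polygon>`. Its stroke #0000ff means cut at S940, F1194. After flipping Y the toolpath is (38.1340,118.2435) → (72.1820,118.2435) → (72.1820,27.0945) → (38.1340,27.0945) → (38.1340,118.2435), returning to the start.

Shape 2 is a regular polygon drawn with `<polygon>`. Its stroke #0000ff means cut at S940, F1194. After flipping Y the toolpath is (141.6078,65.1432) → (101.9673,76.1253) → (112.9494,115.7658) → (152.5899,104.7837) → (141.6078,65.1432), returning to the start.

Shape 3 is a rectangle drawn with `<path>`. Its stroke #0000ff means cut at S940, F1194. After flipping Y the toolpath is (95.0204,121.5727) → (142.5181,121.5727) → (142.5181,42.7539) → (95.0204,42.7539) → (95.0204,121.5727), returning to the start.

Shape 4 is a cubic bezier drawn with `<path>`. Its stroke #0000ff means cut at S940, F1194. After flipping Y the toolpath is (74.6108,87.9460) → (82.9798,99.4335) → (121.3075,108.7655) → (159.5660,118.2068) → (167.7276,130.0224).

; LightBurn 1.6.03
; GRBL device profile, absolute coords
G21
G90
G00 X38.1340 Y118.2435
M3 S940
G1 X72.1820 Y118.2435 F1194
G1 X72.1820 Y27.0945 F1194
G1 X38.1340 Y27.0945 F1194
G1 X38.1340 Y118.2435 F1194
G00 X141.6078 Y65.1432
M3 S940
G1 X101.9673 Y76.1253 F1194
G1 X112.9494 Y115.7658 F1194
G1 X152.5899 Y104.7837 F1194
G1 X141.6078 Y65.1432 F1194
G00 X95.0204 Y121.5727
M3 S940
G1 X142.5181 Y121.5727 F1194
G1 X142.5181 Y42.7539 F1194
G1 X95.0204 Y42.7539 F1194
G1 X95.0204 Y121.5727 F1194
G00 X74.6108 Y87.9460
M3 S940
G1 X82.9798 Y99.4335 F1194
G1 X121.3075 Y108.7655 F1194
G1 X159.5660 Y118.2068 F1194
G1 X167.7276 Y130.0224 F1194
M5
G00 X0.0000 Y0.0000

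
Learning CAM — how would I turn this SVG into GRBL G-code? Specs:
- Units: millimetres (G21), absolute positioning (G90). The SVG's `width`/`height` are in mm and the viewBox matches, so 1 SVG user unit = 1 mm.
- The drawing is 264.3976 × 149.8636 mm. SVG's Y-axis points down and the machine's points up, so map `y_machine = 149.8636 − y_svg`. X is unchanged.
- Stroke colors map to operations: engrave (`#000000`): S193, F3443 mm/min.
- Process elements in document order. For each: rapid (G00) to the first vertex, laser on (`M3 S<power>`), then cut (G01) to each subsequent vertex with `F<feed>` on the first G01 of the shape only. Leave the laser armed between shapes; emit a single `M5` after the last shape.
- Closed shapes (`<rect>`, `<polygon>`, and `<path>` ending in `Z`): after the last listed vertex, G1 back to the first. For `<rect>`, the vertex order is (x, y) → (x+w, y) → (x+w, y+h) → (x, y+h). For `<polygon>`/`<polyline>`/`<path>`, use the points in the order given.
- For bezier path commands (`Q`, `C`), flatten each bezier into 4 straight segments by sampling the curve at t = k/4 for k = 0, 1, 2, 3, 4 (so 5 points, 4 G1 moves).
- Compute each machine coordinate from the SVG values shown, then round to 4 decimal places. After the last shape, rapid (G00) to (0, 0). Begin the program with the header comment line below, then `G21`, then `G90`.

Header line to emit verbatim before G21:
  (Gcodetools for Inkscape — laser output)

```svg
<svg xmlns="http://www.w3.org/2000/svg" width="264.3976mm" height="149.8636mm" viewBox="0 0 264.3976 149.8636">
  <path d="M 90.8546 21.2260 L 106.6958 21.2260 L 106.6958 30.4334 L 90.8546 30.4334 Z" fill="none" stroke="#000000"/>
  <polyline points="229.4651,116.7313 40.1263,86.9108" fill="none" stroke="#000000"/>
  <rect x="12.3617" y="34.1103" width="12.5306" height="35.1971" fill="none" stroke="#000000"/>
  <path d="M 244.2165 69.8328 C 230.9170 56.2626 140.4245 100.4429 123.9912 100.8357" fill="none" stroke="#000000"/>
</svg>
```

(Gcodetools for Inkscape — laser output)
G21
G90
G00 X90.8546 Y128.6376
M3 S193
G01 X106.6958 Y128.6376 F3443
G01 X106.6958 Y119.4302
G01 X90.8546 Y119.4302
G01 X90.8546 Y128.6376
G00 X229.4651 Y33.1323
M3 S193
G01 X40.1263 Y62.9528 F3443
G00 X12.3617 Y115.7533
M3 S193
G01 X24.8923 Y115.7533 F3443
G01 X24.8923 Y80.5562
G01 X12.3617 Y80.5562
G01 X12.3617 Y115.7533
G00 X244.2165 Y80.0308
M3 S193
G01 X222.1315 Y80.9668 F3443
G01 X185.2790 Y69.7655
G01 X147.8390 Y55.9461
G01 X123.9912 Y49.0279
M5
G00 X0.0000 Y0.0000

1 u = 1 mm; y_m = 149.8636 − y.

[1] `<path>` rectangle, #000000→engrave S193 F3443: (90.8546,128.6376) → (106.6958,128.6376) → (106.6958,119.4302) → (90.8546,119.4302) → (90.8546,128.6376) (closed)

[2] `<polyline>` line segment, #000000→engrave S193 F3443: (229.4651,33.1323) → (40.1263,62.9528)

[3] `<rect>` rectangle, #000000→engrave S193 F3443: (12.3617,115.7533) → (24.8923,115.7533) → (24.8923,80.5562) → (12.3617,80.5562) → (12.3617,115.7533) (closed)

[4] `<path>` cubic bezier, #000000→engrave S193 F3443: (244.2165,80.0308) → (222.1315,80.9668) → (185.2790,69.7655) → (147.8390,55.9461) → (123.9912,49.0279)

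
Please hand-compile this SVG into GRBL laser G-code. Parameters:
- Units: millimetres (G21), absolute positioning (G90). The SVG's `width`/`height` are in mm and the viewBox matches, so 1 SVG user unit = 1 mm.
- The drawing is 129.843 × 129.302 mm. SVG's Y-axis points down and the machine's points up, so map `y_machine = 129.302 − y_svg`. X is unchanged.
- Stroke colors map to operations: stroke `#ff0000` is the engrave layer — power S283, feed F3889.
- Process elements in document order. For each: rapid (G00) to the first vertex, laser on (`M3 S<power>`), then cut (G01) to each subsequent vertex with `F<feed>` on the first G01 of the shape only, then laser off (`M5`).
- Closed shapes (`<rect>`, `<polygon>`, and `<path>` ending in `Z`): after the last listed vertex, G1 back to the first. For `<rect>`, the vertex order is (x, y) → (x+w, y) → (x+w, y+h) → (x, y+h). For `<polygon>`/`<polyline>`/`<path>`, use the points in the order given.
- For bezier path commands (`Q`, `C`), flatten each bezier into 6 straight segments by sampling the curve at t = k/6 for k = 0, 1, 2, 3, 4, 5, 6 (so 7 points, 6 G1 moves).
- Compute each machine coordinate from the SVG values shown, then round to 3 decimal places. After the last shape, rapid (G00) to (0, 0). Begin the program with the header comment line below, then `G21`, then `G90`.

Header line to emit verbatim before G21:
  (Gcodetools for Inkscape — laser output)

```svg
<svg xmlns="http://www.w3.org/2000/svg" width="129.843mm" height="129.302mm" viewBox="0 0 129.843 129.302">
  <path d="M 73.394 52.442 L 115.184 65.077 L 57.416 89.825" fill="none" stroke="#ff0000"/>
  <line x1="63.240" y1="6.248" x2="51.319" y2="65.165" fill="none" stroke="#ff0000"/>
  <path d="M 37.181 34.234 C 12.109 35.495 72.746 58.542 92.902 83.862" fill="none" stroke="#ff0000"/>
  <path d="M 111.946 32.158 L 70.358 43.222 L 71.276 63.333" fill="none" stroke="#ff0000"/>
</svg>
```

(Gcodetools for Inkscape — laser output)
G21
G90
G00 X73.394 Y76.860
M3 S283
G01 X115.184 Y64.225 F3889
G01 X57.416 Y39.477
M5
G00 X63.240 Y123.054
M3 S283
G01 X51.319 Y64.137 F3889
M5
G00 X37.181 Y95.068
M3 S283
G01 X31.203 Y92.712 F3889
G01 X36.005 Y87.268
G01 X48.081 Y79.276
G01 X63.926 Y69.280
G01 X80.035 Y57.820
G01 X92.902 Y45.440
M5
G00 X111.946 Y97.144
M3 S283
G01 X70.358 Y86.080 F3889
G01 X71.276 Y65.969
M5
G00 X0.000 Y0.000

1 u = 1 mm; y_m = 129.302 − y.

[1] `<path>` open polyline, #ff0000→engrave S283 F3889: (73.394,76.860) → (115.184,64.225) → (57.416,39.477)

[2] `<line>` line segment, #ff0000→engrave S283 F3889: (63.240,123.054) → (51.319,64.137)

[3] `<path>` cubic bezier, #ff0000→engrave S283 F3889: (37.181,95.068) → (31.203,92.712) → (36.005,87.268) → (48.081,79.276) → (63.926,69.280) → (80.035,57.820) → (92.902,45.440)

[4] `<path>` open polyline, #ff0000→engrave S283 F3889: (111.946,97.144) → (70.358,86.080) → (71.276,65.969)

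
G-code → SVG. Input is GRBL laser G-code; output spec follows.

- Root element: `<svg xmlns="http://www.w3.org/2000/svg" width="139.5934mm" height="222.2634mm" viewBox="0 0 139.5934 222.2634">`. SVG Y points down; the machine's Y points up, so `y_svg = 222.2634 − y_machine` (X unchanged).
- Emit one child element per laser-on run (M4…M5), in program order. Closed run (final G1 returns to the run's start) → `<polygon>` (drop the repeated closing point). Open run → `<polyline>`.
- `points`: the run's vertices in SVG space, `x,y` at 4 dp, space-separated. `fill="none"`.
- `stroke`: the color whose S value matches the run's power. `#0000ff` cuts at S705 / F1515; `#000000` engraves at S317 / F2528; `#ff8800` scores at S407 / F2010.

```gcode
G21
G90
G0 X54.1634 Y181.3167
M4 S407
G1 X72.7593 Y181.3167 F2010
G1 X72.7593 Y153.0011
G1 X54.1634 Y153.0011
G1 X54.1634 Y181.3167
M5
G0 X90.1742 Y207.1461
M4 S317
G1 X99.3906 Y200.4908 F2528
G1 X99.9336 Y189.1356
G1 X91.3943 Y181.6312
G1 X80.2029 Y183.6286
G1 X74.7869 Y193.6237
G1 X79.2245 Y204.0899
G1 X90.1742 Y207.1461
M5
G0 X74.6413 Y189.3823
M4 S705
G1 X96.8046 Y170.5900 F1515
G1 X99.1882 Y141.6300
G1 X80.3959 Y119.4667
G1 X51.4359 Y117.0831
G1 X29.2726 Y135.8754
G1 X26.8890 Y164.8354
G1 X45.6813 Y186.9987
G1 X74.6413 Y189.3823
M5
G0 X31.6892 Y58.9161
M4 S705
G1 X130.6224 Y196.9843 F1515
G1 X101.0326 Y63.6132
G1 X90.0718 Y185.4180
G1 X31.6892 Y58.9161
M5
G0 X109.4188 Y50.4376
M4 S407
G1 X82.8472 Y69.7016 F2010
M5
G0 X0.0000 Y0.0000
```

<svg xmlns="http://www.w3.org/2000/svg" width="139.5934mm" height="222.2634mm" viewBox="0 0 139.5934 222.2634">
  <polygon points="54.1634,40.9467 72.7593,40.9467 72.7593,69.2623 54.1634,69.2623" fill="none" stroke="#ff8800"/>
  <polygon points="90.1742,15.1173 99.3906,21.7726 99.9336,33.1278 91.3943,40.6322 80.2029,38.6348 74.7869,28.6397 79.2245,18.1735" fill="none" stroke="#000000"/>
  <polygon points="74.6413,32.8811 96.8046,51.6734 99.1882,80.6334 80.3959,102.7967 51.4359,105.1803 29.2726,86.3880 26.8890,57.4280 45.6813,35.2647" fill="none" stroke="#0000ff"/>
  <polygon points="31.6892,163.3473 130.6224,25.2791 101.0326,158.6502 90.0718,36.8454" fill="none" stroke="#0000ff"/>
  <polyline points="109.4188,171.8258 82.8472,152.5618" fill="none" stroke="#ff8800"/>
</svg>

Machine Y-up, SVG Y-down with viewBox height 222.2634, so y_svg = 222.2634 − y_machine; X carries over.

Run 1: S407 ⇒ score layer `#ff8800`. The run returns to its start, so emit a `<polygon>` with points (Y-flipped): 54.1634,40.9467 72.7593,40.9467 72.7593,69.2623 54.1634,69.2623.

Run 2: S317 ⇒ engrave layer `#000000`. The run returns to its start, so emit a `<polygon>` with points (Y-flipped): 90.1742,15.1173 99.3906,21.7726 99.9336,33.1278 91.3943,40.6322 80.2029,38.6348 74.7869,28.6397 79.2245,18.1735.

Run 3: S705 ⇒ cut layer `#0000ff`. The run returns to its start, so emit a `<polygon>` with points (Y-flipped): 74.6413,32.8811 96.8046,51.6734 99.1882,80.6334 80.3959,102.7967 51.4359,105.1803 29.2726,86.3880 26.8890,57.4280 45.6813,35.2647.

Run 4: the run's S705 means `#0000ff` (cut). The run returns to its start, so emit a `<polygon>` with points (Y-flipped): 31.6892,163.3473 130.6224,25.2791 101.0326,158.6502 90.0718,36.8454.

Run 5: S407 ⇒ score layer `#ff8800`. The run is open, so emit a `<polyline>` with points (Y-flipped): 109.4188,171.8258 82.8472,152.5618.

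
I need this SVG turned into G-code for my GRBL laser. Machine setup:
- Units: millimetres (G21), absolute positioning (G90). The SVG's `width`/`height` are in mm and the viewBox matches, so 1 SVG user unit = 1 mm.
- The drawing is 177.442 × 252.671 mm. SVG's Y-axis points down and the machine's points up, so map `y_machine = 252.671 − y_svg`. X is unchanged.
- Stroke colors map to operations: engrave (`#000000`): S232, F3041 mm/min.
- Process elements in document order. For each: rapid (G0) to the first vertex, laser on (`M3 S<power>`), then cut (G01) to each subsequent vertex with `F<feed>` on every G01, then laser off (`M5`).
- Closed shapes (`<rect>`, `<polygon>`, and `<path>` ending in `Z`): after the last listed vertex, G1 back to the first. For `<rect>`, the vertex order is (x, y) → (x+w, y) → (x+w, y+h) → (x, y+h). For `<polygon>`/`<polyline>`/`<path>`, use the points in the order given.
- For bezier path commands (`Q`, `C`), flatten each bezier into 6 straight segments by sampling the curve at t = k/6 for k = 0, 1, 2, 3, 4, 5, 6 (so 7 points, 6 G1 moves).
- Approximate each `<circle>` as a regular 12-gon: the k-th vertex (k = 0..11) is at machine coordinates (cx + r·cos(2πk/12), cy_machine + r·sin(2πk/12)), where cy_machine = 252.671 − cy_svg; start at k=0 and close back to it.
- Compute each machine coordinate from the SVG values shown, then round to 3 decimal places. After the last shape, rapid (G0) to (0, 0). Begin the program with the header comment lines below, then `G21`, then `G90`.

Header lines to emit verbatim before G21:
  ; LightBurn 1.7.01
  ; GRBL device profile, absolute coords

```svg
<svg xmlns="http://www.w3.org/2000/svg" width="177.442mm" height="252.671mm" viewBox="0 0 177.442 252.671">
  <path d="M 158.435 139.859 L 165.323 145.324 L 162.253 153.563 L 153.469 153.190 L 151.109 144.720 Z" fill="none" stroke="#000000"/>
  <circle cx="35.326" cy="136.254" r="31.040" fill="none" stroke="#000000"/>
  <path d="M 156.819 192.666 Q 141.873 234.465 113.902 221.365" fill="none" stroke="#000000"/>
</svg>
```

Since the viewBox matches the mm dimensions, user units are millimetres directly. The only transform is the Y-flip y_m = 252.671 − y_svg.

Shape 1 is a regular polygon drawn with `<path>`. Its stroke #000000 means engrave at S232, F3041. After flipping Y the toolpath is (158.435,112.812) → (165.323,107.347) → (162.253,99.108) → (153.469,99.481) → (151.109,107.951) → (158.435,112.812), returning to the start.

Shape 2 is a circle drawn with `<circle>`. Its stroke #000000 means engrave at S232, F3041. After flipping Y the toolpath is (66.366,116.417) → (62.207,131.937) → (50.846,143.298) → (35.326,147.457) → (19.806,143.298) → (8.445,131.937) → (4.286,116.417) → (8.445,100.897) → (19.806,89.536) → (35.326,85.377) → (50.846,89.536) → (62.207,100.897) → (66.366,116.417), returning to the start.

Shape 3 is a quadratic bezier drawn with `<path>`. Its stroke #000000 means engrave at S232, F3041. After flipping Y the toolpath is (156.819,60.005) → (151.475,47.597) → (145.408,38.239) → (138.617,31.931) → (131.102,28.673) → (122.864,28.464) → (113.902,31.306).

; LightBurn 1.7.01
; GRBL device profile, absolute coords
G21
G90
G0 X158.435 Y112.812
M3 S232
G01 X165.323 Y107.347 F3041
G01 X162.253 Y99.108 F3041
G01 X153.469 Y99.481 F3041
G01 X151.109 Y107.951 F3041
G01 X158.435 Y112.812 F3041
M5
G0 X66.366 Y116.417
M3 S232
G01 X62.207 Y131.937 F3041
G01 X50.846 Y143.298 F3041
G01 X35.326 Y147.457 F3041
G01 X19.806 Y143.298 F3041
G01 X8.445 Y131.937 F3041
G01 X4.286 Y116.417 F3041
G01 X8.445 Y100.897 F3041
G01 X19.806 Y89.536 F3041
G01 X35.326 Y85.377 F3041
G01 X50.846 Y89.536 F3041
G01 X62.207 Y100.897 F3041
G01 X66.366 Y116.417 F3041
M5
G0 X156.819 Y60.005
M3 S232
G01 X151.475 Y47.597 F3041
G01 X145.408 Y38.239 F3041
G01 X138.617 Y31.931 F3041
G01 X131.102 Y28.673 F3041
G01 X122.864 Y28.464 F3041
G01 X113.902 Y31.306 F3041
M5
G0 X0.000 Y0.000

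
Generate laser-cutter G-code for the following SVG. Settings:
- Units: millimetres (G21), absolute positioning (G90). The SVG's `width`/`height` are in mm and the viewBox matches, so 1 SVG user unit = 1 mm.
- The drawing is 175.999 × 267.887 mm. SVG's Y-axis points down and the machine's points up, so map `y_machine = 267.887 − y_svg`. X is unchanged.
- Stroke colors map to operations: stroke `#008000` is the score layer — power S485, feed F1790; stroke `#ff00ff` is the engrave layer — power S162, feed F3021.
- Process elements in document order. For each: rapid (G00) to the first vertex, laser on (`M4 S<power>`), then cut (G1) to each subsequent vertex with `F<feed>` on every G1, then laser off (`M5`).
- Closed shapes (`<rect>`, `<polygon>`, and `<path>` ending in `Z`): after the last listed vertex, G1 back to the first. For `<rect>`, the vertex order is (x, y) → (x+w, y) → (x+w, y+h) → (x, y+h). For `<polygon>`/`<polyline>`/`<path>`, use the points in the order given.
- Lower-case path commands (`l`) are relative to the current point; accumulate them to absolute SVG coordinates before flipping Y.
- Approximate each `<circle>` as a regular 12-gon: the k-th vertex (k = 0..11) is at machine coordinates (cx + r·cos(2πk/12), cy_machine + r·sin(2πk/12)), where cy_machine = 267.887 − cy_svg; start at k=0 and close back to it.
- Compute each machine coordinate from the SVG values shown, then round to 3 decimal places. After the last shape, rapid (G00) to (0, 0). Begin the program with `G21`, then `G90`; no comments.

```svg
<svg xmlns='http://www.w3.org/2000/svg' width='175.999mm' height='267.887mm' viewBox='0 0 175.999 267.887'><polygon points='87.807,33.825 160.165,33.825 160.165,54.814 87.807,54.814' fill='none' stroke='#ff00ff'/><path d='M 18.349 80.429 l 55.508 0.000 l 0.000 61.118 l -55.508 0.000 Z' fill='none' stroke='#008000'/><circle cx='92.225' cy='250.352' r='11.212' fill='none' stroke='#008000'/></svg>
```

Since the viewBox matches the mm dimensions, user units are millimetres directly. The only transform is the Y-flip y_m = 267.887 − y_svg.

Shape 1 is a rectangle drawn with `<polygon>`. Its stroke #ff00ff means engrave at S162, F3021. After flipping Y the toolpath is (87.807,234.062) → (160.165,234.062) → (160.165,213.073) → (87.807,213.073) → (87.807,234.062), returning to the start.

Shape 2 is a rectangle drawn with `<path>`. Its stroke #008000 means score at S485, F1790. After flipping Y the toolpath is (18.349,187.458) → (73.857,187.458) → (73.857,126.340) → (18.349,126.340) → (18.349,187.458), returning to the start.

Shape 3 is a circle drawn with `<circle>`. Its stroke #008000 means score at S485, F1790. After flipping Y the toolpath is (103.437,17.535) → (101.935,23.141) → (97.831,27.245) → (92.225,28.747) → (86.619,27.245) → (82.515,23.141) → (81.013,17.535) → (82.515,11.929) → (86.619,7.825) → (92.225,6.323) → (97.831,7.825) → (101.935,11.929) → (103.437,17.535), returning to the start.

G21
G90
G00 X87.807 Y234.062
M4 S162
G1 X160.165 Y234.062 F3021
G1 X160.165 Y213.073 F3021
G1 X87.807 Y213.073 F3021
G1 X87.807 Y234.062 F3021
M5
G00 X18.349 Y187.458
M4 S485
G1 X73.857 Y187.458 F1790
G1 X73.857 Y126.340 F1790
G1 X18.349 Y126.340 F1790
G1 X18.349 Y187.458 F1790
M5
G00 X103.437 Y17.535
M4 S485
G1 X101.935 Y23.141 F1790
G1 X97.831 Y27.245 F1790
G1 X92.225 Y28.747 F1790
G1 X86.619 Y27.245 F1790
G1 X82.515 Y23.141 F1790
G1 X81.013 Y17.535 F1790
G1 X82.515 Y11.929 F1790
G1 X86.619 Y7.825 F1790
G1 X92.225 Y6.323 F1790
G1 X97.831 Y7.825 F1790
G1 X101.935 Y11.929 F1790
G1 X103.437 Y17.535 F1790
M5
G00 X0.000 Y0.000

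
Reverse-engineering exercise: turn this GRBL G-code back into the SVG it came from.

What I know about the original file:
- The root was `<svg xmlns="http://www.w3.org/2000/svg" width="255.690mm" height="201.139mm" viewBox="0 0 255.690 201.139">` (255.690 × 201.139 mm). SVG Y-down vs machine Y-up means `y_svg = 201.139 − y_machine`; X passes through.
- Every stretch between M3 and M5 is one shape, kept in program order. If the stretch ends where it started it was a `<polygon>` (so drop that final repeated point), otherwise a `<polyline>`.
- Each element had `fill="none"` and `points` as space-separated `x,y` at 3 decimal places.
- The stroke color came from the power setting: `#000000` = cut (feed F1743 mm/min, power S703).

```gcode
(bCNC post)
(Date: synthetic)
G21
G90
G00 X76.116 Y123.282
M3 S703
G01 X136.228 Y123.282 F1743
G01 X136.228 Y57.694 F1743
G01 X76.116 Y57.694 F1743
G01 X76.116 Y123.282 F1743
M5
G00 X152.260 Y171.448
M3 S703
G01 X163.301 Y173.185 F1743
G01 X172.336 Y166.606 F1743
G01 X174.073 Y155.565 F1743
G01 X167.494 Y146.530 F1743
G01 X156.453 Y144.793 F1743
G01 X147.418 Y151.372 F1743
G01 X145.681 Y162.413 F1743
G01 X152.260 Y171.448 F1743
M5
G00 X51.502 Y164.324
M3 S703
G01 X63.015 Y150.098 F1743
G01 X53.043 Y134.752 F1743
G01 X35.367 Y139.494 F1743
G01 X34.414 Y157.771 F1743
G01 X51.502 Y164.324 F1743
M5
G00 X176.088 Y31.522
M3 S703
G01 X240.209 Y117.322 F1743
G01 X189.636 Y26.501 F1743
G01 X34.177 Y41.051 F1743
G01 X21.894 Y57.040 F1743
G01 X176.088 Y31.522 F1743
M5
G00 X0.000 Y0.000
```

Each laser-on run becomes one SVG element. Flip Y back into SVG space with y_svg = 201.139 − y_machine. Every run uses S703, so all elements get stroke `#000000` (cut).

Run 1: The run returns to its start, so emit a `<polygon>` with points (Y-flipped): 76.116,77.857 136.228,77.857 136.228,143.445 76.116,143.445.

Run 2: The run returns to its start, so emit a `<polygon>` with points (Y-flipped): 152.260,29.691 163.301,27.954 172.336,34.533 174.073,45.574 167.494,54.609 156.453,56.346 147.418,49.767 145.681,38.726.

Run 3: The run returns to its start, so emit a `<polygon>` with points (Y-flipped): 51.502,36.815 63.015,51.041 53.043,66.387 35.367,61.645 34.414,43.368.

Run 4: The run returns to its start, so emit a `<polygon>` with points (Y-flipped): 176.088,169.617 240.209,83.817 189.636,174.638 34.177,160.088 21.894,144.099.

<svg xmlns="http://www.w3.org/2000/svg" width="255.690mm" height="201.139mm" viewBox="0 0 255.690 201.139">
  <polygon points="76.116,77.857 136.228,77.857 136.228,143.445 76.116,143.445" fill="none" stroke="#000000"/>
  <polygon points="152.260,29.691 163.301,27.954 172.336,34.533 174.073,45.574 167.494,54.609 156.453,56.346 147.418,49.767 145.681,38.726" fill="none" stroke="#000000"/>
  <polygon points="51.502,36.815 63.015,51.041 53.043,66.387 35.367,61.645 34.414,43.368" fill="none" stroke="#000000"/>
  <polygon points="176.088,169.617 240.209,83.817 189.636,174.638 34.177,160.088 21.894,144.099" fill="none" stroke="#000000"/>
</svg>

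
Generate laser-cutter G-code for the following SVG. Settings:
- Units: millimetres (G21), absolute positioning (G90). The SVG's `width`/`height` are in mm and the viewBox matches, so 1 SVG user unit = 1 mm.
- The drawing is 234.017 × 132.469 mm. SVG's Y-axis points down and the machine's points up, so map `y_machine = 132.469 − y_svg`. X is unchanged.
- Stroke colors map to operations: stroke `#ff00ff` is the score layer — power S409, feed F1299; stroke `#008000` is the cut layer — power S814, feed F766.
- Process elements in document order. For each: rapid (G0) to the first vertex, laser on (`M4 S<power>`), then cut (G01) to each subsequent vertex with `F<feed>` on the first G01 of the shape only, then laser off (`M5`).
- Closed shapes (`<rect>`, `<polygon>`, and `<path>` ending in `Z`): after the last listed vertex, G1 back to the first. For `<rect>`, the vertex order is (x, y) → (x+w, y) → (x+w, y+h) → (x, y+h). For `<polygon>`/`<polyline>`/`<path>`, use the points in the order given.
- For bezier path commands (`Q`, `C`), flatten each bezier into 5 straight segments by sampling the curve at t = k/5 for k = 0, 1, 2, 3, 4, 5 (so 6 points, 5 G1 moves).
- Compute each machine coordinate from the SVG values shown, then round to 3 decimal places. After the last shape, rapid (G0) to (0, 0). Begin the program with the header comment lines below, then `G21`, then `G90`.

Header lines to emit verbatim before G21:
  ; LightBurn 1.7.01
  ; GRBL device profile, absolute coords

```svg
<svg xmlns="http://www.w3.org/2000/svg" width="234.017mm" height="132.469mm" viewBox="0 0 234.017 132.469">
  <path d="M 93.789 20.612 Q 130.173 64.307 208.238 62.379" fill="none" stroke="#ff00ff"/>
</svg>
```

1 u = 1 mm; y_m = 132.469 − y.

[1] `<path>` quadratic bezier, #ff00ff→score S409 F1299: (93.789,111.857) → (110.010,96.204) → (129.565,84.201) → (152.455,75.847) → (178.679,71.144) → (208.238,70.090)

; LightBurn 1.7.01
; GRBL device profile, absolute coords
G21
G90
G0 X93.789 Y111.857
M4 S409
G01 X110.010 Y96.204 F1299
G01 X129.565 Y84.201
G01 X152.455 Y75.847
G01 X178.679 Y71.144
G01 X208.238 Y70.090
M5
G0 X0.000 Y0.000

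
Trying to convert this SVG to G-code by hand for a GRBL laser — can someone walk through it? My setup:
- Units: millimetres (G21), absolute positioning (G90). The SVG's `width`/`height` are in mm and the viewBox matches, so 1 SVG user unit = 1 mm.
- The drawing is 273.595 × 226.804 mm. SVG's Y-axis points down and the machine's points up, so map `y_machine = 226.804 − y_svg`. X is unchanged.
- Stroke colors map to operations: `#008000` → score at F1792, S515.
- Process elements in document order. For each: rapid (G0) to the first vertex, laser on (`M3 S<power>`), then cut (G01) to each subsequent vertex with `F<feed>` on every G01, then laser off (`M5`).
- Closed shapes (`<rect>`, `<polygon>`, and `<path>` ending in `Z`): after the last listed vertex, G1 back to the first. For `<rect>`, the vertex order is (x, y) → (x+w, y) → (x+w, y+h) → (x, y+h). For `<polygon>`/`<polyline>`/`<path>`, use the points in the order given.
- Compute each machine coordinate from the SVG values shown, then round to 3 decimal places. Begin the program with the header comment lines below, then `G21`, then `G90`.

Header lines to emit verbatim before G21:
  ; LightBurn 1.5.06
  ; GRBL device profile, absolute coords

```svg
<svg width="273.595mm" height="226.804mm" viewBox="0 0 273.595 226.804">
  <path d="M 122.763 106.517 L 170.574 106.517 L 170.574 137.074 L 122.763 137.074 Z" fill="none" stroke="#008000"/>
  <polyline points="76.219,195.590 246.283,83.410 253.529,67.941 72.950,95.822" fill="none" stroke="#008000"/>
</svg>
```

viewBox `0 0 273.595 226.804` with mm width/height → 1 unit = 1 mm. Flip: y_m = 226.804 − y_svg.

**Shape 1** — `<path>` rectangle, stroke `#008000` → score (S515, F1792). Machine vertices: (122.763,120.287) → (170.574,120.287) → (170.574,89.730) → (122.763,89.730) → (122.763,120.287). Closed: final G1 returns to the first vertex.

**Shape 2** — `<polyline>` open polyline, stroke `#008000` → score (S515, F1792). Machine vertices: (76.219,31.214) → (246.283,143.394) → (253.529,158.863) → (72.950,130.982). Open path.

; LightBurn 1.5.06
; GRBL device profile, absolute coords
G21
G90
G0 X122.763 Y120.287
M3 S515
G01 X170.574 Y120.287 F1792
G01 X170.574 Y89.730 F1792
G01 X122.763 Y89.730 F1792
G01 X122.763 Y120.287 F1792
M5
G0 X76.219 Y31.214
M3 S515
G01 X246.283 Y143.394 F1792
G01 X253.529 Y158.863 F1792
G01 X72.950 Y130.982 F1792
M5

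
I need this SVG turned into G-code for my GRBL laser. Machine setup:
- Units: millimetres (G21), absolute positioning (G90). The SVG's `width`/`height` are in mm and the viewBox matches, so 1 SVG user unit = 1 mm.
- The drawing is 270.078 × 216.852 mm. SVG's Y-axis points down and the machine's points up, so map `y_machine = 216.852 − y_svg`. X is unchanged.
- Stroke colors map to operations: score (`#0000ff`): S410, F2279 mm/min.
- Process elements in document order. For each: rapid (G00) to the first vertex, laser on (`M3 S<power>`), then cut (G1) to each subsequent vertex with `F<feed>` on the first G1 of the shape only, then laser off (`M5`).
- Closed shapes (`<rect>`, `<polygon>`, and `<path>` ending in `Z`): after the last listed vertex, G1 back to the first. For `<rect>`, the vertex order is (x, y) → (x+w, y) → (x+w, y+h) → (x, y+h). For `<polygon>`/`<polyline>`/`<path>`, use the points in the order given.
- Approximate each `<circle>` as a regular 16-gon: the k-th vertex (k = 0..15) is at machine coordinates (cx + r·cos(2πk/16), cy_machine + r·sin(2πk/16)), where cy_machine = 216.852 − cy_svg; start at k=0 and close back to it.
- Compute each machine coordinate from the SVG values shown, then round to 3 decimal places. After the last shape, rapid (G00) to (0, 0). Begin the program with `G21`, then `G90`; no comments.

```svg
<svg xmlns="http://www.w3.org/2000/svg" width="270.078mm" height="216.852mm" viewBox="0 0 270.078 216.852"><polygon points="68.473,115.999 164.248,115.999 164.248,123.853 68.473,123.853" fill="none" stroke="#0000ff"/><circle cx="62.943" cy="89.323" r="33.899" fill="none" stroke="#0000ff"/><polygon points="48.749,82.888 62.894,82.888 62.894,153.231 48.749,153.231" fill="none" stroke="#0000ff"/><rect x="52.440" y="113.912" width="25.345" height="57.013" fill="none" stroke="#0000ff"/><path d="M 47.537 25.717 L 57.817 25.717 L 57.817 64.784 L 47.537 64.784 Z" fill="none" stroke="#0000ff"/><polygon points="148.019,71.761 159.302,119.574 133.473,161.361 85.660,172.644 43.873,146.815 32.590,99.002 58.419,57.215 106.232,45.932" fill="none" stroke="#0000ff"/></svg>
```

1 u = 1 mm; y_m = 216.852 − y.

[1] `<polygon>` rectangle, #0000ff→score S410 F2279: (68.473,100.853) → (164.248,100.853) → (164.248,92.999) → (68.473,92.999) → (68.473,100.853) (closed)

[2] `<circle>` circle, #0000ff→score S410 F2279: (96.842,127.529) → (94.262,140.502) → (86.913,151.499) → (75.916,158.848) → (62.943,161.428) → (49.970,158.848) → (38.973,151.499) → (31.624,140.502) → (29.044,127.529) → (31.624,114.556) → (38.973,103.559) → (49.970,96.210) → (62.943,93.630) → (75.916,96.210) → (86.913,103.559) → (94.262,114.556) → (96.842,127.529) (closed)

[3] `<polygon>` rectangle, #0000ff→score S410 F2279: (48.749,133.964) → (62.894,133.964) → (62.894,63.621) → (48.749,63.621) → (48.749,133.964) (closed)

[4] `<rect>` rectangle, #0000ff→score S410 F2279: (52.440,102.940) → (77.785,102.940) → (77.785,45.927) → (52.440,45.927) → (52.440,102.940) (closed)

[5] `<path>` rectangle, #0000ff→score S410 F2279: (47.537,191.135) → (57.817,191.135) → (57.817,152.068) → (47.537,152.068) → (47.537,191.135) (closed)

[6] `<polygon>` regular polygon, #0000ff→score S410 F2279: (148.019,145.091) → (159.302,97.278) → (133.473,55.491) → (85.660,44.208) → (43.873,70.037) → (32.590,117.850) → (58.419,159.637) → (106.232,170.920) → (148.019,145.091) (closed)

G21
G90
G00 X68.473 Y100.853
M3 S410
G1 X164.248 Y100.853 F2279
G1 X164.248 Y92.999
G1 X68.473 Y92.999
G1 X68.473 Y100.853
M5
G00 X96.842 Y127.529
M3 S410
G1 X94.262 Y140.502 F2279
G1 X86.913 Y151.499
G1 X75.916 Y158.848
G1 X62.943 Y161.428
G1 X49.970 Y158.848
G1 X38.973 Y151.499
G1 X31.624 Y140.502
G1 X29.044 Y127.529
G1 X31.624 Y114.556
G1 X38.973 Y103.559
G1 X49.970 Y96.210
G1 X62.943 Y93.630
G1 X75.916 Y96.210
G1 X86.913 Y103.559
G1 X94.262 Y114.556
G1 X96.842 Y127.529
M5
G00 X48.749 Y133.964
M3 S410
G1 X62.894 Y133.964 F2279
G1 X62.894 Y63.621
G1 X48.749 Y63.621
G1 X48.749 Y133.964
M5
G00 X52.440 Y102.940
M3 S410
G1 X77.785 Y102.940 F2279
G1 X77.785 Y45.927
G1 X52.440 Y45.927
G1 X52.440 Y102.940
M5
G00 X47.537 Y191.135
M3 S410
G1 X57.817 Y191.135 F2279
G1 X57.817 Y152.068
G1 X47.537 Y152.068
G1 X47.537 Y191.135
M5
G00 X148.019 Y145.091
M3 S410
G1 X159.302 Y97.278 F2279
G1 X133.473 Y55.491
G1 X85.660 Y44.208
G1 X43.873 Y70.037
G1 X32.590 Y117.850
G1 X58.419 Y159.637
G1 X106.232 Y170.920
G1 X148.019 Y145.091
M5
G00 X0.000 Y0.000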